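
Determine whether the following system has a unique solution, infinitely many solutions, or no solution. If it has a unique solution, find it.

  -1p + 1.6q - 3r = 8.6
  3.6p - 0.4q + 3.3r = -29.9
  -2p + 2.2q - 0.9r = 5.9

p = -6, q = -4, r = -3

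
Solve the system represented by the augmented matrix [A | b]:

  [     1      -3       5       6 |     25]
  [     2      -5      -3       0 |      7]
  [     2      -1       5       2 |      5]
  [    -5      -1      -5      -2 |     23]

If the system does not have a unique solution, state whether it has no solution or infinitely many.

x_1 = -6, x_2 = -5, x_3 = 2, x_4 = 1

Row-reduce the augmented matrix:
R2 ← R2 − 2·R1.
R3 ← R3 − 2·R1.
R4 ← R4 + 5·R1.
R1 ← R1 + 3·R2.
R3 ← R3 − 5·R2.
R4 ← R4 + 16·R2.
R3 ← R3 / (60).
R1 ← R1 + 34·R3.
R2 ← R2 + 13·R3.
R4 ← R4 + 188·R3.
R4 ← R4 / (-22/3).
R1 ← R1 + 5/3·R4.
R2 ← R2 + 7/6·R4.
R3 ← R3 − 5/6·R4.
Reading off the reduced rows gives x_1 = -6, x_2 = -5, x_3 = 2, x_4 = 1.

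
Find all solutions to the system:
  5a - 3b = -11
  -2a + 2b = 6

a = -1, b = 2

Row-reduce the augmented matrix:
R1 ← R1 / (5).
R2 ← R2 + 2·R1.
R2 ← R2 / (4/5).
R1 ← R1 + 3/5·R2.
Reading off the reduced rows gives a = -1, b = 2.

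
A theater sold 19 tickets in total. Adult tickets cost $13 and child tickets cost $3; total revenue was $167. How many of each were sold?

Let a = adult tickets, c = child tickets.
  c + a = 19
  13a + 3c = 167
Row-reduce the augmented matrix:
R2 ← R2 − 13·R1.
R2 ← R2 / (-10).
R1 ← R1 − 1·R2.
Reading off the reduced rows gives a = 11, c = 8.

adult tickets: 11, child tickets: 8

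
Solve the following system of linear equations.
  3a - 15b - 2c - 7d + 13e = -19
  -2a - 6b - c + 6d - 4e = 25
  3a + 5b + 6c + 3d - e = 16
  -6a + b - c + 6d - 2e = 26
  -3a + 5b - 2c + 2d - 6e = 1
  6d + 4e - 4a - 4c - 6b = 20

Row-reduce:
R1 ← R1 / (3).
R2 ← R2 + 2·R1.
R3 ← R3 − 3·R1.
R4 ← R4 + 6·R1.
R5 ← R5 + 3·R1.
R6 ← R6 + 4·R1.
R2 ← R2 / (-16).
R1 ← R1 + 5·R2.
R3 ← R3 − 20·R2.
R4 ← R4 + 29·R2.
R5 ← R5 + 10·R2.
R6 ← R6 + 26·R2.
R3 ← R3 / (61/12).
R1 ← R1 − 1/16·R3.
R2 ← R2 − 7/48·R3.
R4 ← R4 + 37/48·R3.
R5 ← R5 + 61/24·R3.
R6 ← R6 + 23/8·R3.
R4 ← R4 / (-1055/122).
R1 ← R1 + 353/122·R4.
R2 ← R2 + 51/122·R4.
R3 ← R3 − 140/61·R4.
R6 ← R6 − 67/61·R4.
Swap R5 and R6.
R5 ← R5 / (2310/211).
R1 ← R1 + 382/211·R5.
R2 ← R2 + 158/211·R5.
R3 ← R3 − 462/211·R5.
R4 ← R4 + 349/211·R5.
Row 6 reduces to 0 = -1/2, a contradiction. The system is inconsistent.

no solution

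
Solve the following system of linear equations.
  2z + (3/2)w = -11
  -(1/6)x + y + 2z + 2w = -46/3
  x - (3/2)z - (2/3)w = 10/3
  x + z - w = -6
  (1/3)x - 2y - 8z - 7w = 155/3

Row-reduce:
Swap R1 and R2.
R1 ← R1 / (-1/6).
R3 ← R3 − 1·R1.
R4 ← R4 − 1·R1.
R5 ← R5 − 1/3·R1.
Swap R2 and R3.
R2 ← R2 / (6).
R1 ← R1 + 6·R2.
R4 ← R4 − 6·R2.
R3 ← R3 / (2).
R1 ← R1 + 3/2·R3.
R2 ← R2 − 7/4·R3.
R4 ← R4 − 5/2·R3.
R5 ← R5 + 4·R3.
R4 ← R4 / (-53/24).
R1 ← R1 − 11/24·R4.
R2 ← R2 − 83/144·R4.
R3 ← R3 − 3/4·R4.
Row 5 reduces to 0 = -1, a contradiction. The system is inconsistent.

no solution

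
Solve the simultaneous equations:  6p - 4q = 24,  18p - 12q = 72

Row-reduce:
R1 ← R1 / (6).
R2 ← R2 − 18·R1.
Rank is 1 with 2 unknowns, leaving q free.

infinitely many solutions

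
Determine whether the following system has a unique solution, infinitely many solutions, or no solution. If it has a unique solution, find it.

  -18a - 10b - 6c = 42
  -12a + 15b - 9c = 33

Row-reduce:
R1 ← R1 / (-18).
R2 ← R2 + 12·R1.
R2 ← R2 / (65/3).
R1 ← R1 − 5/9·R2.
Rank is 2 with 3 unknowns, leaving c free.

infinitely many solutions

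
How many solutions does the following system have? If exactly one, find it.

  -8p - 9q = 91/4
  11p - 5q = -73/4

p = -2, q = -3/4

Row-reduce the augmented matrix:
R1 ← R1 / (-8).
R2 ← R2 − 11·R1.
R2 ← R2 / (-139/8).
R1 ← R1 − 9/8·R2.
Reading off the reduced rows gives p = -2, q = -3/4.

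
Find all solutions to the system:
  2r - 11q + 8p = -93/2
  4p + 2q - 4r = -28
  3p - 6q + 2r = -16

no solution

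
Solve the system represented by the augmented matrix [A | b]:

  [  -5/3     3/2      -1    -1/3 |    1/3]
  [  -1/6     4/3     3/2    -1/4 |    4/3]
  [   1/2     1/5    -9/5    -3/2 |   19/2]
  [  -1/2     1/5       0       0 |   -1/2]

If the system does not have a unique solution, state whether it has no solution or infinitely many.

x_1 = 1, x_2 = 0, x_3 = 0, x_4 = -6

Row-reduce the augmented matrix:
R1 ← R1 / (-5/3).
R2 ← R2 + 1/6·R1.
R3 ← R3 − 1/2·R1.
R4 ← R4 + 1/2·R1.
R2 ← R2 / (71/60).
R1 ← R1 + 9/10·R2.
R3 ← R3 − 13/20·R2.
R4 ← R4 + 1/4·R2.
R3 ← R3 / (-423/142).
R1 ← R1 − 129/71·R3.
R2 ← R2 − 96/71·R3.
R4 ← R4 − 453/710·R3.
R4 ← R4 / (-309/1175).
R1 ← R1 + 204/235·R4.
R2 ← R2 + 201/235·R4.
R3 ← R3 − 701/1410·R4.
Reading off the reduced rows gives x_1 = 1, x_2 = 0, x_3 = 0, x_4 = -6.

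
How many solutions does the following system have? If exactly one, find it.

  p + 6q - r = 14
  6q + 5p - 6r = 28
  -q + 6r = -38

Row-reduce the augmented matrix:
R2 ← R2 − 5·R1.
R2 ← R2 / (-24).
R1 ← R1 − 6·R2.
R3 ← R3 + 1·R2.
R3 ← R3 / (145/24).
R1 ← R1 + 5/4·R3.
R2 ← R2 − 1/24·R3.
Reading off the reduced rows gives p = -4, q = 2, r = -6.

p = -4, q = 2, r = -6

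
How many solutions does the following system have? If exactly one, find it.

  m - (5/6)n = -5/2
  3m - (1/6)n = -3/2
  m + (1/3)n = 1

no solution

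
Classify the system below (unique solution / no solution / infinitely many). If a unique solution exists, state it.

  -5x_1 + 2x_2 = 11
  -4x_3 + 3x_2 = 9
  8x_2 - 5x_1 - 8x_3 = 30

Row-reduce:
R1 ← R1 / (-5).
R3 ← R3 + 5·R1.
R2 ← R2 / (3).
R1 ← R1 + 2/5·R2.
R3 ← R3 − 6·R2.
Row 3 reduces to 0 = 1, a contradiction. The system is inconsistent.

no solution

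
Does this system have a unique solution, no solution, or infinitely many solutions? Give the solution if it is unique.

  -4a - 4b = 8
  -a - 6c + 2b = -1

infinitely many solutions

Row-reduce:
R1 ← R1 / (-4).
R2 ← R2 + 1·R1.
R2 ← R2 / (3).
R1 ← R1 − 1·R2.
Rank is 2 with 3 unknowns, leaving c free.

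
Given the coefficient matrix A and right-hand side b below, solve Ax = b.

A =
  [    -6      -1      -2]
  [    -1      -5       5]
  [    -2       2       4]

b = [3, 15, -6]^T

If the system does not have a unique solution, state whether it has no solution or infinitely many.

x_1 = 0, x_2 = -3, x_3 = 0

Row-reduce the augmented matrix:
R1 ← R1 / (-6).
R2 ← R2 + 1·R1.
R3 ← R3 + 2·R1.
R2 ← R2 / (-29/6).
R1 ← R1 − 1/6·R2.
R3 ← R3 − 7/3·R2.
R3 ← R3 / (210/29).
R1 ← R1 − 15/29·R3.
R2 ← R2 + 32/29·R3.
Reading off the reduced rows gives x_1 = 0, x_2 = -3, x_3 = 0.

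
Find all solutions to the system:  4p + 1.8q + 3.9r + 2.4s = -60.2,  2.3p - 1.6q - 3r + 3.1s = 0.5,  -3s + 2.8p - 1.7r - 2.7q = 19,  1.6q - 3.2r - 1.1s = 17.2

Row-reduce the augmented matrix:
R1 ← R1 / (4).
R2 ← R2 − 23/10·R1.
R3 ← R3 − 14/5·R1.
R2 ← R2 / (-527/200).
R1 ← R1 − 9/20·R2.
R3 ← R3 + 99/25·R2.
R4 ← R4 − 8/5·R2.
R3 ← R3 / (36349/10540).
R1 ← R1 − 42/527·R3.
R2 ← R2 − 2097/1054·R3.
R4 ← R4 + 3364/527·R3.
R4 ← R4 / (-4908031/363490).
R1 ← R1 − 38589/36349·R4.
R2 ← R2 − 128618/36349·R4.
R3 ← R3 + 76572/36349·R4.
Reading off the reduced rows gives p = -5, q = -4, r = -6, s = -4.

p = -5, q = -4, r = -6, s = -4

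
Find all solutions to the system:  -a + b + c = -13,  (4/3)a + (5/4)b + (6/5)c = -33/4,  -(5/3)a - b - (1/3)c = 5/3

a = 3, b = -5, c = -5

Row-reduce the augmented matrix:
R1 ← R1 / (-1).
R2 ← R2 − 4/3·R1.
R3 ← R3 + 5/3·R1.
R2 ← R2 / (31/12).
R1 ← R1 + 1·R2.
R3 ← R3 + 8/3·R2.
R3 ← R3 / (286/465).
R1 ← R1 + 3/155·R3.
R2 ← R2 − 152/155·R3.
Reading off the reduced rows gives a = 3, b = -5, c = -5.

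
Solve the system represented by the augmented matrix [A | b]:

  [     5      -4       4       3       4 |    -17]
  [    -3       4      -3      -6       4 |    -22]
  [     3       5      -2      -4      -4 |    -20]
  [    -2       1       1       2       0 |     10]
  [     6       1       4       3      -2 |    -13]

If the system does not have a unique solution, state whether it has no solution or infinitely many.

x_1 = -5, x_2 = -3, x_3 = 3, x_4 = 0, x_5 = -4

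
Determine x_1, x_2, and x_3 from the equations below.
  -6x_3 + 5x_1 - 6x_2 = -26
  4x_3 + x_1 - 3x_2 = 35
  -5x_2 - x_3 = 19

x_1 = -4, x_2 = -5, x_3 = 6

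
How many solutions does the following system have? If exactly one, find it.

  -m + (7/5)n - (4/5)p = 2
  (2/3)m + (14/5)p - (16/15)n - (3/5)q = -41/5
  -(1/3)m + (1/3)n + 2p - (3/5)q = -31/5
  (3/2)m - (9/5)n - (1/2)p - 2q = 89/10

Row-reduce:
R1 ← R1 / (-1).
R2 ← R2 − 2/3·R1.
R3 ← R3 + 1/3·R1.
R4 ← R4 − 3/2·R1.
R2 ← R2 / (-2/15).
R1 ← R1 + 7/5·R2.
R3 ← R3 + 2/15·R2.
R4 ← R4 − 3/10·R2.
Swap R3 and R4.
R3 ← R3 / (17/5).
R1 ← R1 + 23·R3.
R2 ← R2 + 17·R3.
Rank is 3 with 4 unknowns, leaving q free.

infinitely many solutions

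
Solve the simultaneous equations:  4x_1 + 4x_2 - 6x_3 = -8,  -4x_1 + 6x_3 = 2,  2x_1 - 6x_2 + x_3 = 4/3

Row-reduce the augmented matrix:
R1 ← R1 / (4).
R2 ← R2 + 4·R1.
R3 ← R3 − 2·R1.
R2 ← R2 / (4).
R1 ← R1 − 1·R2.
R3 ← R3 + 8·R2.
R3 ← R3 / (4).
R1 ← R1 + 3/2·R3.
Reading off the reduced rows gives x_1 = -3, x_2 = -3/2, x_3 = -5/3.

x_1 = -3, x_2 = -3/2, x_3 = -5/3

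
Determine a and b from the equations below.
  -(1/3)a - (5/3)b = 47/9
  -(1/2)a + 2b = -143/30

a = -5/3, b = -14/5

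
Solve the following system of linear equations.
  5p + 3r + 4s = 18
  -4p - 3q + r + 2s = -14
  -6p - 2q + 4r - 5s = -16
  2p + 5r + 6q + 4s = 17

p = 3, q = 1, r = 1, s = 0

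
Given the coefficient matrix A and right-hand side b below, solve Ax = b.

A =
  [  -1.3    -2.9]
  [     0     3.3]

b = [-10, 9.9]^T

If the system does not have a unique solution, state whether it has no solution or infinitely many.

x_1 = 1, x_2 = 3

Row-reduce the augmented matrix:
R1 ← R1 / (-13/10).
R2 ← R2 / (33/10).
R1 ← R1 − 29/13·R2.
Reading off the reduced rows gives x_1 = 1, x_2 = 3.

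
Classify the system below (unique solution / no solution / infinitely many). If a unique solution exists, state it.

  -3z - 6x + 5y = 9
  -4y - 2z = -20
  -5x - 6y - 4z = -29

x = -1, y = 3, z = 4

Row-reduce the augmented matrix:
R1 ← R1 / (-6).
R3 ← R3 + 5·R1.
R2 ← R2 / (-4).
R1 ← R1 + 5/6·R2.
R3 ← R3 + 61/6·R2.
R3 ← R3 / (43/12).
R1 ← R1 − 11/12·R3.
R2 ← R2 − 1/2·R3.
Reading off the reduced rows gives x = -1, y = 3, z = 4.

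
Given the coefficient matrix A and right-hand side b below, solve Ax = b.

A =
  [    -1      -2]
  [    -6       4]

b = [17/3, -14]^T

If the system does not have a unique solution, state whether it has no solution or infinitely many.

From equation 1: x_1 = -17/3 − 2·x_2.
Substitute into equation 2 and solve: x_2 = -3.
Then x_1 = 1/3.

x_1 = 1/3, x_2 = -3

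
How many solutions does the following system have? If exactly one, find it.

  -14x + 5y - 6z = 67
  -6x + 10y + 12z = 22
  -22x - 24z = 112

Row-reduce:
R1 ← R1 / (-14).
R2 ← R2 + 6·R1.
R3 ← R3 + 22·R1.
R2 ← R2 / (55/7).
R1 ← R1 + 5/14·R2.
R3 ← R3 + 55/7·R2.
Rank is 2 with 3 unknowns, leaving z free.

infinitely many solutions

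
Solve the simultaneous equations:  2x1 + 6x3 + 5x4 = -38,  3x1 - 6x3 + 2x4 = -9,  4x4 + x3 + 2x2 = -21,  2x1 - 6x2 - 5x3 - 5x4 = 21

x1 = -1, x2 = 2, x3 = -1, x4 = -6

Row-reduce the augmented matrix:
R1 ← R1 / (2).
R2 ← R2 − 3·R1.
R4 ← R4 − 2·R1.
Swap R2 and R3.
R2 ← R2 / (2).
R4 ← R4 + 6·R2.
R3 ← R3 / (-15).
R1 ← R1 − 3·R3.
R2 ← R2 − 1/2·R3.
R4 ← R4 + 8·R3.
R4 ← R4 / (74/15).
R1 ← R1 − 7/5·R4.
R2 ← R2 − 109/60·R4.
R3 ← R3 − 11/30·R4.
Reading off the reduced rows gives x1 = -1, x2 = 2, x3 = -1, x4 = -6.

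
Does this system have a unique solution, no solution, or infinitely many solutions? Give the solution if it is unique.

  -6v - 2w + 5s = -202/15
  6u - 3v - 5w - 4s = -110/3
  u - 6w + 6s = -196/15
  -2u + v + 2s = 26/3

u = -8/3, v = 2, w = 12/5, s = 2/3

Row-reduce the augmented matrix:
Swap R1 and R2.
R1 ← R1 / (6).
R3 ← R3 − 1·R1.
R4 ← R4 + 2·R1.
R2 ← R2 / (-6).
R1 ← R1 + 1/2·R2.
R3 ← R3 − 1/2·R2.
R3 ← R3 / (-16/3).
R1 ← R1 + 2/3·R3.
R2 ← R2 − 1/3·R3.
R4 ← R4 + 5/3·R3.
R4 ← R4 / (-99/64).
R1 ← R1 + 63/32·R4.
R2 ← R2 + 25/64·R4.
R3 ← R3 + 85/64·R4.
Reading off the reduced rows gives u = -8/3, v = 2, w = 12/5, s = 2/3.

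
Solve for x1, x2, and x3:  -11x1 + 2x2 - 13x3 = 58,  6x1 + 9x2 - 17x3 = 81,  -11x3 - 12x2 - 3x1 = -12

x1 = -1, x2 = 4, x3 = -3

Row-reduce the augmented matrix:
R1 ← R1 / (-11).
R2 ← R2 − 6·R1.
R3 ← R3 + 3·R1.
R2 ← R2 / (111/11).
R1 ← R1 + 2/11·R2.
R3 ← R3 + 138/11·R2.
R3 ← R3 / (-1384/37).
R1 ← R1 − 83/111·R3.
R2 ← R2 + 265/111·R3.
Reading off the reduced rows gives x1 = -1, x2 = 4, x3 = -3.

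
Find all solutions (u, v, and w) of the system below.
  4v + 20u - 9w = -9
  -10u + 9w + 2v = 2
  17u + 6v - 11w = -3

Row-reduce the augmented matrix:
R1 ← R1 / (20).
R2 ← R2 + 10·R1.
R3 ← R3 − 17·R1.
R2 ← R2 / (4).
R1 ← R1 − 1/5·R2.
R3 ← R3 − 13/5·R2.
R3 ← R3 / (-251/40).
R1 ← R1 + 27/40·R3.
R2 ← R2 − 9/8·R3.
Reading off the reduced rows gives u = -1, v = 1/2, w = -1.

u = -1, v = 1/2, w = -1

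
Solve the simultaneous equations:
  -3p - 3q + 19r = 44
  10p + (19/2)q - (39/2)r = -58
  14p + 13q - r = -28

Row-reduce:
R1 ← R1 / (-3).
R2 ← R2 − 10·R1.
R3 ← R3 − 14·R1.
R2 ← R2 / (-1/2).
R1 ← R1 − 1·R2.
R3 ← R3 + 1·R2.
Rank is 2 with 3 unknowns, leaving r free.

infinitely many solutions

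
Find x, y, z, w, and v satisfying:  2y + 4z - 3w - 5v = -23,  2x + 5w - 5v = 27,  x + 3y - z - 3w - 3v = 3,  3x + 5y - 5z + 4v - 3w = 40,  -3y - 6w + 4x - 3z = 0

x = 6, y = 3, z = -3, w = 4, v = 1

Row-reduce the augmented matrix:
Swap R1 and R2.
R1 ← R1 / (2).
R3 ← R3 − 1·R1.
R4 ← R4 − 3·R1.
R5 ← R5 − 4·R1.
R2 ← R2 / (2).
R3 ← R3 − 3·R2.
R4 ← R4 − 5·R2.
R5 ← R5 + 3·R2.
R3 ← R3 / (-7).
R2 ← R2 − 2·R3.
R4 ← R4 + 15·R3.
R5 ← R5 − 3·R3.
R4 ← R4 / (-6/7).
R1 ← R1 − 5/2·R4.
R2 ← R2 + 25/14·R4.
R3 ← R3 − 1/7·R4.
R5 ← R5 + 293/14·R4.
R5 ← R5 / (-857/4).
R1 ← R1 − 95/4·R5.
R2 ← R2 + 77/4·R5.
R3 ← R3 − 1/2·R5.
R4 ← R4 + 21/2·R5.
Reading off the reduced rows gives x = 6, y = 3, z = -3, w = 4, v = 1.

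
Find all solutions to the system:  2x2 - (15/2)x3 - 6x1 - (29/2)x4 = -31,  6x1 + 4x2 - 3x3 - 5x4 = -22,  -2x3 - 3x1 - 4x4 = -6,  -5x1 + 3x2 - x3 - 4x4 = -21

Row-reduce:
R1 ← R1 / (-6).
R2 ← R2 − 6·R1.
R3 ← R3 + 3·R1.
R4 ← R4 + 5·R1.
R2 ← R2 / (6).
R1 ← R1 + 1/3·R2.
R3 ← R3 + 1·R2.
R4 ← R4 − 4/3·R2.
Swap R3 and R4.
R3 ← R3 / (91/12).
R1 ← R1 − 2/3·R3.
R2 ← R2 + 7/4·R3.
Row 4 reduces to 0 = 2/3, a contradiction. The system is inconsistent.

no solution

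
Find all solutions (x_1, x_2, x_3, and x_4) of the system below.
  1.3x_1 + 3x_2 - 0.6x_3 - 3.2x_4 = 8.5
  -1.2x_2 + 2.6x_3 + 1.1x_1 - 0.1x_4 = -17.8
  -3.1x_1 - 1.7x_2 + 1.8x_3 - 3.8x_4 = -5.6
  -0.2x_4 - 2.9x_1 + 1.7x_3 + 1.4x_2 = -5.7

x_1 = -1, x_2 = 1, x_3 = -6, x_4 = -1

Row-reduce the augmented matrix:
R1 ← R1 / (13/10).
R2 ← R2 − 11/10·R1.
R3 ← R3 + 31/10·R1.
R4 ← R4 + 29/10·R1.
R2 ← R2 / (-243/65).
R1 ← R1 − 30/13·R2.
R3 ← R3 − 709/130·R2.
R4 ← R4 − 526/65·R2.
R3 ← R3 / (5957/1215).
R1 ← R1 − 118/81·R3.
R2 ← R2 + 202/243·R3.
R4 ← R4 − 3445/486·R3.
R4 ← R4 / (317677/34040).
R1 ← R1 − 2407/1702·R4.
R2 ← R2 + 1694/851·R4.
R3 ← R3 + 5295/3404·R4.
Reading off the reduced rows gives x_1 = -1, x_2 = 1, x_3 = -6, x_4 = -1.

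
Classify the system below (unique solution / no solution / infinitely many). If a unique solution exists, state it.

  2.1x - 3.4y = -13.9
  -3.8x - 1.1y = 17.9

Row-reduce the augmented matrix:
R1 ← R1 / (21/10).
R2 ← R2 + 19/5·R1.
R2 ← R2 / (-1523/210).
R1 ← R1 + 34/21·R2.
Reading off the reduced rows gives x = -5, y = 1.

x = -5, y = 1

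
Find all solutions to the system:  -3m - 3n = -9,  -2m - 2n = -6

Row-reduce:
R1 ← R1 / (-3).
R2 ← R2 + 2·R1.
Rank is 1 with 2 unknowns, leaving n free.

infinitely many solutions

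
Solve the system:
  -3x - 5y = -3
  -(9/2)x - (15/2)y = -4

no solution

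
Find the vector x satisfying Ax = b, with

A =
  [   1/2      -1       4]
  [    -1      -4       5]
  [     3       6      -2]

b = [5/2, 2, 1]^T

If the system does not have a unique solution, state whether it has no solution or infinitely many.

Row-reduce:
R1 ← R1 / (1/2).
R2 ← R2 + 1·R1.
R3 ← R3 − 3·R1.
R2 ← R2 / (-6).
R1 ← R1 + 2·R2.
R3 ← R3 − 12·R2.
Rank is 2 with 3 unknowns, leaving x_3 free.

infinitely many solutions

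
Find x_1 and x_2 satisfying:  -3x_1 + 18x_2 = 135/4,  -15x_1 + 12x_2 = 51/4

x_1 = 3/4, x_2 = 2

Row-reduce the augmented matrix:
R1 ← R1 / (-3).
R2 ← R2 + 15·R1.
R2 ← R2 / (-78).
R1 ← R1 + 6·R2.
Reading off the reduced rows gives x_1 = 3/4, x_2 = 2.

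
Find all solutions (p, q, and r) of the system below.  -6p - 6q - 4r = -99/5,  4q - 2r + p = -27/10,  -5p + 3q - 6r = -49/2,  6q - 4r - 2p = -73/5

p = 5/2, q = -2/5, r = 9/5

Row-reduce the augmented matrix:
R1 ← R1 / (-6).
R2 ← R2 − 1·R1.
R3 ← R3 + 5·R1.
R4 ← R4 + 2·R1.
R2 ← R2 / (3).
R1 ← R1 − 1·R2.
R3 ← R3 − 8·R2.
R4 ← R4 − 8·R2.
R3 ← R3 / (40/9).
R1 ← R1 − 14/9·R3.
R2 ← R2 + 8/9·R3.
R4 ← R4 − 40/9·R3.
R4 reduces to 0 = 0, so the extra equation is consistent.
Reading off the reduced rows gives p = 5/2, q = -2/5, r = 9/5.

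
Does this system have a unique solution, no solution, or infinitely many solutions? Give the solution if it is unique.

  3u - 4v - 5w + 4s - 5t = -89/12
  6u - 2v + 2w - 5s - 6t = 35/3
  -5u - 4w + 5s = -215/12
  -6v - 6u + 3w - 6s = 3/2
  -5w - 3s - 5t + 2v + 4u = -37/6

u = 7/4, v = -2/3, w = 5/3, s = -1/2, t = 1

Row-reduce the augmented matrix:
R1 ← R1 / (3).
R2 ← R2 − 6·R1.
R3 ← R3 + 5·R1.
R4 ← R4 + 6·R1.
R5 ← R5 − 4·R1.
R2 ← R2 / (6).
R1 ← R1 + 4/3·R2.
R3 ← R3 + 20/3·R2.
R4 ← R4 + 14·R2.
R5 ← R5 − 22/3·R2.
R1 ← R1 − 1·R3.
R2 ← R2 − 2·R3.
R4 ← R4 − 21·R3.
R5 ← R5 + 13·R3.
R4 ← R4 / (30).
R1 ← R1 − 11/9·R4.
R2 ← R2 − 61/18·R4.
R3 ← R3 + 25/9·R4.
R5 ← R5 + 257/9·R4.
R5 ← R5 / (2099/90).
R1 ← R1 + 17/90·R5.
R2 ← R2 + 127/180·R5.
R3 ← R3 − 65/18·R5.
R4 ← R4 − 27/10·R5.
Reading off the reduced rows gives u = 7/4, v = -2/3, w = 5/3, s = -1/2, t = 1.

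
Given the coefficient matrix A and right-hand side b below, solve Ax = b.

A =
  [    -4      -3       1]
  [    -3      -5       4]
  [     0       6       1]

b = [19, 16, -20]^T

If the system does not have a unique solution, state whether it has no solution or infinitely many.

x_1 = -3, x_2 = -3, x_3 = -2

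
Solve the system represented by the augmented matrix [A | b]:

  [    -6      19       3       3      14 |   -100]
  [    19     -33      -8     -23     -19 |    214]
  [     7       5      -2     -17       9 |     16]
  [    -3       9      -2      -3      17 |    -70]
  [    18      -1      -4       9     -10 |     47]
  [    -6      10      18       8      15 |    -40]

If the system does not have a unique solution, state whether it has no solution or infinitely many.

no solution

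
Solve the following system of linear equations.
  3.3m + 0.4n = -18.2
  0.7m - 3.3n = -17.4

m = -6, n = 4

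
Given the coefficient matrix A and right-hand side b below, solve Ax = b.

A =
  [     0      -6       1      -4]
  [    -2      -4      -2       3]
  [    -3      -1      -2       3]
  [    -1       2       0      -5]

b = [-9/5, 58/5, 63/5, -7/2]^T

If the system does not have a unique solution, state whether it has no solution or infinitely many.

Row-reduce the augmented matrix:
Swap R1 and R2.
R1 ← R1 / (-2).
R3 ← R3 + 3·R1.
R4 ← R4 + 1·R1.
R2 ← R2 / (-6).
R1 ← R1 − 2·R2.
R3 ← R3 − 5·R2.
R4 ← R4 − 4·R2.
R3 ← R3 / (11/6).
R1 ← R1 − 4/3·R3.
R2 ← R2 + 1/6·R3.
R4 ← R4 − 5/3·R3.
R4 ← R4 / (-105/22).
R1 ← R1 − 15/22·R4.
R2 ← R2 − 5/22·R4.
R3 ← R3 + 29/11·R4.
Reading off the reduced rows gives x_1 = -5/2, x_2 = -1/2, x_3 = -4/5, x_4 = 1.

x_1 = -5/2, x_2 = -1/2, x_3 = -4/5, x_4 = 1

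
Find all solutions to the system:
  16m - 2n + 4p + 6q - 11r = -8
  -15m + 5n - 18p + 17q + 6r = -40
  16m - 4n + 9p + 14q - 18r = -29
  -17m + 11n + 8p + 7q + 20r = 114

infinitely many solutions

Row-reduce:
R1 ← R1 / (16).
R2 ← R2 + 15·R1.
R3 ← R3 − 16·R1.
R4 ← R4 + 17·R1.
R2 ← R2 / (25/8).
R1 ← R1 + 1/8·R2.
R3 ← R3 + 2·R2.
R4 ← R4 − 71/8·R2.
R3 ← R3 / (-103/25).
R1 ← R1 + 8/25·R3.
R2 ← R2 + 114/25·R3.
R4 ← R4 − 1318/25·R3.
R4 ← R4 / (24388/103).
R1 ← R1 + 48/103·R4.
R2 ← R2 + 1817/103·R4.
R3 ← R3 + 562/103·R4.
Rank is 4 with 5 unknowns, leaving r free.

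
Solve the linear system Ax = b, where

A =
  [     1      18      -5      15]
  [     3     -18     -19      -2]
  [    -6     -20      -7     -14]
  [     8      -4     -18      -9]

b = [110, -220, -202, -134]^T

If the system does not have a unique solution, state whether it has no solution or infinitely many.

x_1 = 2, x_2 = 6, x_3 = 6, x_4 = 2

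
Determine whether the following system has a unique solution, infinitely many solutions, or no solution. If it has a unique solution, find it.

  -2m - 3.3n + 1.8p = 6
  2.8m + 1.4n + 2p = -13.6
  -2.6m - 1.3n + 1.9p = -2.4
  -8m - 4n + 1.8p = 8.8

Row-reduce the augmented matrix:
R1 ← R1 / (-2).
R2 ← R2 − 14/5·R1.
R3 ← R3 + 13/5·R1.
R4 ← R4 + 8·R1.
R2 ← R2 / (-161/50).
R1 ← R1 − 33/20·R2.
R3 ← R3 − 299/100·R2.
R4 ← R4 − 46/5·R2.
R3 ← R3 / (263/70).
R1 ← R1 − 228/161·R3.
R2 ← R2 + 226/161·R3.
R4 ← R4 − 263/35·R3.
R4 reduces to 0 = 0, so the extra equation is consistent.
Reading off the reduced rows gives m = 0, n = -4, p = -4.

m = 0, n = -4, p = -4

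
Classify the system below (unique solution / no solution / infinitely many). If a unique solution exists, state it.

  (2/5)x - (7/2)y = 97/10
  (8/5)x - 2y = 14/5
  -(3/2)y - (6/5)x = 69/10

x = -2, y = -3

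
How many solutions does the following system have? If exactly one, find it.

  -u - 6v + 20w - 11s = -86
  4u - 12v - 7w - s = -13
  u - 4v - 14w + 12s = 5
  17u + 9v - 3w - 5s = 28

u = -3, v = 4, w = -6, s = -5

Row-reduce the augmented matrix:
R1 ← R1 / (-1).
R2 ← R2 − 4·R1.
R3 ← R3 − 1·R1.
R4 ← R4 − 17·R1.
R2 ← R2 / (-36).
R1 ← R1 − 6·R2.
R3 ← R3 + 10·R2.
R4 ← R4 + 93·R2.
R3 ← R3 / (-257/18).
R1 ← R1 + 47/6·R3.
R2 ← R2 + 73/36·R3.
R4 ← R4 − 1781/12·R3.
R4 ← R4 / (33195/514).
R1 ← R1 + 1004/257·R4.
R2 ← R2 + 343/514·R4.
R3 ← R3 + 243/257·R4.
Reading off the reduced rows gives u = -3, v = 4, w = -6, s = -5.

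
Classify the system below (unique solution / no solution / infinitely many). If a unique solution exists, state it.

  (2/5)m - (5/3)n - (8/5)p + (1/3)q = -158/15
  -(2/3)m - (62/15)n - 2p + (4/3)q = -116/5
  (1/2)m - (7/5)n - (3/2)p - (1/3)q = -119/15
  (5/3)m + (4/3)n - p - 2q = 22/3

Row-reduce:
R1 ← R1 / (2/5).
R2 ← R2 + 2/3·R1.
R3 ← R3 − 1/2·R1.
R4 ← R4 − 5/3·R1.
R2 ← R2 / (-311/45).
R1 ← R1 + 25/6·R2.
R3 ← R3 − 41/60·R2.
R4 ← R4 − 149/18·R2.
R3 ← R3 / (12/311).
R1 ← R1 + 369/311·R3.
R2 ← R2 − 210/311·R3.
R4 ← R4 − 24/311·R3.
Rank is 3 with 4 unknowns, leaving q free.

infinitely many solutions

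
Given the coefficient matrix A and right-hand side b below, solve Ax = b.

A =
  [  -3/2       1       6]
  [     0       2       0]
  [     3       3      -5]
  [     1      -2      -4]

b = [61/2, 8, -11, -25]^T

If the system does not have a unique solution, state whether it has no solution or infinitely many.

Row-reduce:
R1 ← R1 / (-3/2).
R3 ← R3 − 3·R1.
R4 ← R4 − 1·R1.
R2 ← R2 / (2).
R1 ← R1 + 2/3·R2.
R3 ← R3 − 5·R2.
R4 ← R4 + 4/3·R2.
R3 ← R3 / (7).
R1 ← R1 + 4·R3.
Row 4 reduces to 0 = 2/3, a contradiction. The system is inconsistent.

no solution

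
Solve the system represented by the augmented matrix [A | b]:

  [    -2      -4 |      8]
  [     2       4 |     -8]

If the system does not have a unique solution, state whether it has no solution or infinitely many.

infinitely many solutions

Row-reduce:
R1 ← R1 / (-2).
R2 ← R2 − 2·R1.
Rank is 1 with 2 unknowns, leaving x_2 free.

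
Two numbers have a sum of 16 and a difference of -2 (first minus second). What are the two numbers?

Let x = first number, y = second number.
  x + y = 16
  x - y = -2
Row-reduce the augmented matrix:
R2 ← R2 − 1·R1.
R2 ← R2 / (-2).
R1 ← R1 − 1·R2.
Reading off the reduced rows gives x = 7, y = 9.

first number: 7, second number: 9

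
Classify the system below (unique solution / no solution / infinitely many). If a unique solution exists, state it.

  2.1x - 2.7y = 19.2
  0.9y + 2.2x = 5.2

x = 4, y = -4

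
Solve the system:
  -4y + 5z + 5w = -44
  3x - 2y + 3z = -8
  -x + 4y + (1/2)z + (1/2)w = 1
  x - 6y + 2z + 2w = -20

Row-reduce:
Swap R1 and R2.
R1 ← R1 / (3).
R3 ← R3 + 1·R1.
R4 ← R4 − 1·R1.
R2 ← R2 / (-4).
R1 ← R1 + 2/3·R2.
R3 ← R3 − 10/3·R2.
R4 ← R4 + 16/3·R2.
R3 ← R3 / (17/3).
R1 ← R1 − 1/6·R3.
R2 ← R2 + 5/4·R3.
R4 ← R4 + 17/3·R3.
Row 4 reduces to 0 = 3, a contradiction. The system is inconsistent.

no solution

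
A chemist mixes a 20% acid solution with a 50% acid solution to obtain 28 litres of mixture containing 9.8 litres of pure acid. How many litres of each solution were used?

Let a = litres of solution A, b = litres of solution B.
  b + a = 28
  (1/5)a + (1/2)b = 49/5
Row-reduce the augmented matrix:
R2 ← R2 − 1/5·R1.
R2 ← R2 / (3/10).
R1 ← R1 − 1·R2.
Reading off the reduced rows gives a = 14, b = 14.

litres of solution A: 14, litres of solution B: 14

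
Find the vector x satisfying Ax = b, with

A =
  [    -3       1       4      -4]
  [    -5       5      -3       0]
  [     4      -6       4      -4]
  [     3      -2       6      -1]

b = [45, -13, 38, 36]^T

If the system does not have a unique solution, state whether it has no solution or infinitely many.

Row-reduce the augmented matrix:
R1 ← R1 / (-3).
R2 ← R2 + 5·R1.
R3 ← R3 − 4·R1.
R4 ← R4 − 3·R1.
R2 ← R2 / (10/3).
R1 ← R1 + 1/3·R2.
R3 ← R3 + 14/3·R2.
R4 ← R4 + 1·R2.
R3 ← R3 / (-21/5).
R1 ← R1 + 23/10·R3.
R2 ← R2 + 29/10·R3.
R4 ← R4 − 71/10·R3.
R4 ← R4 / (-3).
R1 ← R1 − 2·R4.
R2 ← R2 − 2·R4.
Reading off the reduced rows gives x_1 = -2, x_2 = -1, x_3 = 6, x_4 = -4.

x_1 = -2, x_2 = -1, x_3 = 6, x_4 = -4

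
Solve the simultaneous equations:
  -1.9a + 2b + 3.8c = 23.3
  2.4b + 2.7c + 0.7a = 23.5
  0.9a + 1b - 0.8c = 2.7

Row-reduce the augmented matrix:
R1 ← R1 / (-19/10).
R2 ← R2 − 7/10·R1.
R3 ← R3 − 9/10·R1.
R2 ← R2 / (298/95).
R1 ← R1 + 20/19·R2.
R3 ← R3 − 37/19·R2.
R3 ← R3 / (-921/596).
R1 ← R1 + 93/149·R3.
R2 ← R2 − 779/596·R3.
Reading off the reduced rows gives a = 1, b = 5, c = 4.

a = 1, b = 5, c = 4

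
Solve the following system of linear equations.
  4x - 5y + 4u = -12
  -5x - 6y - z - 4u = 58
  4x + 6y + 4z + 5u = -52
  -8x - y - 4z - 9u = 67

no solution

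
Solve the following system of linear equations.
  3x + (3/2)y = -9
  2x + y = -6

infinitely many solutions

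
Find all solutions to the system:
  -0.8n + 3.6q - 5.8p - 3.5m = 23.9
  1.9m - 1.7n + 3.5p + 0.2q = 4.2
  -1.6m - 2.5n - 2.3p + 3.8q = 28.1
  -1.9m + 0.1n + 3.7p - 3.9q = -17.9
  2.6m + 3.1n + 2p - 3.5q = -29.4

m = -1, n = -3, p = 0, q = 5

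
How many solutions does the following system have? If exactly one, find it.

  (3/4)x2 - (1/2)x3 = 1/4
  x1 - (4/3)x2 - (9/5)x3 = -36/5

Row-reduce:
Swap R1 and R2.
R2 ← R2 / (3/4).
R1 ← R1 + 4/3·R2.
Rank is 2 with 3 unknowns, leaving x3 free.

infinitely many solutions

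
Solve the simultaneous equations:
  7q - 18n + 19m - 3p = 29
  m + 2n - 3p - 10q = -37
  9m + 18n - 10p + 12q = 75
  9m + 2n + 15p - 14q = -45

m = 1, n = 1, p = 0, q = 4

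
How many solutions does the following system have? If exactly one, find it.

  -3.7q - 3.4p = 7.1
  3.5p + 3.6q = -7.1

Row-reduce the augmented matrix:
R1 ← R1 / (-17/5).
R2 ← R2 − 7/2·R1.
R2 ← R2 / (-71/340).
R1 ← R1 − 37/34·R2.
Reading off the reduced rows gives p = -1, q = -1.

p = -1, q = -1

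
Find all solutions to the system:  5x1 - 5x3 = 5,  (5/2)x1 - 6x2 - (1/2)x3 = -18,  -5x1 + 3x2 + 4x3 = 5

no solution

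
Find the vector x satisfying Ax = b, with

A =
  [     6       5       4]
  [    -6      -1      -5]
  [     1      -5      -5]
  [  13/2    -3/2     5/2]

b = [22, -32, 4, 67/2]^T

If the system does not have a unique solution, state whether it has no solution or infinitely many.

no solution

Row-reduce:
R1 ← R1 / (6).
R2 ← R2 + 6·R1.
R3 ← R3 − 1·R1.
R4 ← R4 − 13/2·R1.
R2 ← R2 / (4).
R1 ← R1 − 5/6·R2.
R3 ← R3 + 35/6·R2.
R4 ← R4 + 83/12·R2.
R3 ← R3 / (-57/8).
R1 ← R1 − 7/8·R3.
R2 ← R2 + 1/4·R3.
R4 ← R4 + 57/16·R3.
Row 4 reduces to 0 = -1/2, a contradiction. The system is inconsistent.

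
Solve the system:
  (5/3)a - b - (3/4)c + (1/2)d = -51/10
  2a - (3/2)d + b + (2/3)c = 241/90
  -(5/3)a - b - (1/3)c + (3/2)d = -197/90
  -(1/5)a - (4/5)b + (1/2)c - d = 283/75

a = -6/5, b = 0, c = 8/3, d = -11/5

Row-reduce the augmented matrix:
R1 ← R1 / (5/3).
R2 ← R2 − 2·R1.
R3 ← R3 + 5/3·R1.
R4 ← R4 + 1/5·R1.
R2 ← R2 / (11/5).
R1 ← R1 + 3/5·R2.
R3 ← R3 + 2·R2.
R4 ← R4 + 23/25·R2.
R3 ← R3 / (15/44).
R1 ← R1 + 1/44·R3.
R2 ← R2 − 47/66·R3.
R4 ← R4 − 703/660·R3.
R4 ← R4 / (-473/225).
R1 ← R1 + 4/15·R4.
R2 ← R2 + 103/90·R4.
R3 ← R3 − 4/15·R4.
Reading off the reduced rows gives a = -6/5, b = 0, c = 8/3, d = -11/5.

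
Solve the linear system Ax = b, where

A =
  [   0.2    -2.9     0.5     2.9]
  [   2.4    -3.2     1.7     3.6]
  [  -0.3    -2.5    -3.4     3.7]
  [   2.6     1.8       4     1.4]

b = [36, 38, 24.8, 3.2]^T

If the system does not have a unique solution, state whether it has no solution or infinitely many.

x_1 = -4, x_2 = -6, x_3 = 4, x_4 = 6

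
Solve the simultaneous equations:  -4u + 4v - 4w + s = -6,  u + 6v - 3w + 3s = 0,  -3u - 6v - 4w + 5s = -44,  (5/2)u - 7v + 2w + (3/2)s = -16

infinitely many solutions

Row-reduce:
R1 ← R1 / (-4).
R2 ← R2 − 1·R1.
R3 ← R3 + 3·R1.
R4 ← R4 − 5/2·R1.
R2 ← R2 / (7).
R1 ← R1 + 1·R2.
R3 ← R3 + 9·R2.
R4 ← R4 + 9/2·R2.
R3 ← R3 / (-43/7).
R1 ← R1 − 3/7·R3.
R2 ← R2 + 4/7·R3.
R4 ← R4 + 43/14·R3.
Rank is 3 with 4 unknowns, leaving s free.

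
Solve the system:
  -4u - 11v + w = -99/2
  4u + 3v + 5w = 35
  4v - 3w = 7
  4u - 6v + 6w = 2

no solution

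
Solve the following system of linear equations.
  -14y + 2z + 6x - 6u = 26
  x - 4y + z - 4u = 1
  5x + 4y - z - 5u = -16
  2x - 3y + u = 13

no solution

Row-reduce:
R1 ← R1 / (6).
R2 ← R2 − 1·R1.
R3 ← R3 − 5·R1.
R4 ← R4 − 2·R1.
R2 ← R2 / (-5/3).
R1 ← R1 + 7/3·R2.
R3 ← R3 − 47/3·R2.
R4 ← R4 − 5/3·R2.
R3 ← R3 / (18/5).
R1 ← R1 + 3/5·R3.
R2 ← R2 + 2/5·R3.
Row 4 reduces to 0 = 1, a contradiction. The system is inconsistent.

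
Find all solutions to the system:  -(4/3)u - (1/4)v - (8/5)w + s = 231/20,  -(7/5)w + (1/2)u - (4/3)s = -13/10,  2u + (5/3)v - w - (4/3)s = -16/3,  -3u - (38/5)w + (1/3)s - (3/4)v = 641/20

Row-reduce:
R1 ← R1 / (-4/3).
R2 ← R2 − 1/2·R1.
R3 ← R3 − 2·R1.
R4 ← R4 + 3·R1.
R2 ← R2 / (-3/32).
R1 ← R1 − 3/16·R2.
R3 ← R3 − 31/24·R2.
R4 ← R4 + 3/16·R2.
R3 ← R3 / (-1393/45).
R1 ← R1 + 14/5·R3.
R2 ← R2 − 64/3·R3.
Rank is 3 with 4 unknowns, leaving s free.

infinitely many solutions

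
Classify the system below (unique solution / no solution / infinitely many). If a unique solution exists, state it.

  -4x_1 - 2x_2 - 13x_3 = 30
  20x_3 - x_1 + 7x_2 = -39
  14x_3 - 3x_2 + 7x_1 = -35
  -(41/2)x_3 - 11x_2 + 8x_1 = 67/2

Row-reduce:
R1 ← R1 / (-4).
R2 ← R2 + 1·R1.
R3 ← R3 − 7·R1.
R4 ← R4 − 8·R1.
R2 ← R2 / (15/2).
R1 ← R1 − 1/2·R2.
R3 ← R3 + 13/2·R2.
R4 ← R4 + 15·R2.
R3 ← R3 / (57/5).
R1 ← R1 − 17/10·R3.
R2 ← R2 − 31/10·R3.
Row 4 reduces to 0 = 1/2, a contradiction. The system is inconsistent.

no solution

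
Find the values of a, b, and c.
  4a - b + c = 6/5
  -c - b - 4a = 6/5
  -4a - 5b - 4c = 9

Row-reduce the augmented matrix:
R1 ← R1 / (4).
R2 ← R2 + 4·R1.
R3 ← R3 + 4·R1.
R2 ← R2 / (-2).
R1 ← R1 + 1/4·R2.
R3 ← R3 + 6·R2.
R3 ← R3 / (-3).
R1 ← R1 − 1/4·R3.
Reading off the reduced rows gives a = 1/4, b = -6/5, c = -1.

a = 1/4, b = -6/5, c = -1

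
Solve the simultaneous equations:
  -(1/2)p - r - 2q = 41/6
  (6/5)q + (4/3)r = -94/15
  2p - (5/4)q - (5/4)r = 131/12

p = 7/3, q = -3, r = -2

Row-reduce the augmented matrix:
R1 ← R1 / (-1/2).
R3 ← R3 − 2·R1.
R2 ← R2 / (6/5).
R1 ← R1 − 4·R2.
R3 ← R3 + 37/4·R2.
R3 ← R3 / (181/36).
R1 ← R1 + 22/9·R3.
R2 ← R2 − 10/9·R3.
Reading off the reduced rows gives p = 7/3, q = -3, r = -2.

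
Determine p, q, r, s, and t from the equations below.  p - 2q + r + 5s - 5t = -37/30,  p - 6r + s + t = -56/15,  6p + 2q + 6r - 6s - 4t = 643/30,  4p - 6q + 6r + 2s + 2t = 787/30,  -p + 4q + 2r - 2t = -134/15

p = 13/5, q = -7/4, r = 1, s = -1, t = 2/3

Row-reduce the augmented matrix:
R2 ← R2 − 1·R1.
R3 ← R3 − 6·R1.
R4 ← R4 − 4·R1.
R5 ← R5 + 1·R1.
R2 ← R2 / (2).
R1 ← R1 + 2·R2.
R3 ← R3 − 14·R2.
R4 ← R4 − 2·R2.
R5 ← R5 − 2·R2.
R3 ← R3 / (49).
R1 ← R1 + 6·R3.
R2 ← R2 + 7/2·R3.
R4 ← R4 − 9·R3.
R5 ← R5 − 10·R3.
R4 ← R4 / (-614/49).
R1 ← R1 − 1/49·R4.
R2 ← R2 + 18/7·R4.
R3 ← R3 + 8/49·R4.
R5 ← R5 − 521/49·R4.
R5 ← R5 / (1945/307).
R1 ← R1 + 285/307·R5.
R2 ← R2 + 623/307·R5.
R3 ← R3 + 176/307·R5.
R4 ← R4 + 464/307·R5.
Reading off the reduced rows gives p = 13/5, q = -7/4, r = 1, s = -1, t = 2/3.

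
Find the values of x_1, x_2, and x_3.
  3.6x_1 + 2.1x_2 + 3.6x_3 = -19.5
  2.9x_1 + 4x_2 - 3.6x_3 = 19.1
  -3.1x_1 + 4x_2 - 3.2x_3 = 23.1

Row-reduce the augmented matrix:
R1 ← R1 / (18/5).
R2 ← R2 − 29/10·R1.
R3 ← R3 + 31/10·R1.
R2 ← R2 / (277/120).
R1 ← R1 − 7/12·R2.
R3 ← R3 − 697/120·R2.
R3 ← R3 / (22514/1385).
R1 ← R1 − 732/277·R3.
R2 ← R2 + 780/277·R3.
Reading off the reduced rows gives x_1 = -1, x_2 = 1, x_3 = -5.

x_1 = -1, x_2 = 1, x_3 = -5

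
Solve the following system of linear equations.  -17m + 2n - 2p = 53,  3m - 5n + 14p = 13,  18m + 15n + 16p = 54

Row-reduce the augmented matrix:
R1 ← R1 / (-17).
R2 ← R2 − 3·R1.
R3 ← R3 − 18·R1.
R2 ← R2 / (-79/17).
R1 ← R1 + 2/17·R2.
R3 ← R3 − 291/17·R2.
R3 ← R3 / (5068/79).
R1 ← R1 + 18/79·R3.
R2 ← R2 + 232/79·R3.
Reading off the reduced rows gives m = -3, n = 4, p = 3.

m = -3, n = 4, p = 3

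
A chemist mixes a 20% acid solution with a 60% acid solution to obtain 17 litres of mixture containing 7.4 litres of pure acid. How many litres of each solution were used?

litres of solution A: 7, litres of solution B: 10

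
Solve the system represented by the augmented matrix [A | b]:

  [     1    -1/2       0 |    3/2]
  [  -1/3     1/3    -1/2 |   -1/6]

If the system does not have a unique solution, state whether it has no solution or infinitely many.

Row-reduce:
R2 ← R2 + 1/3·R1.
R2 ← R2 / (1/6).
R1 ← R1 + 1/2·R2.
Rank is 2 with 3 unknowns, leaving x_3 free.

infinitely many solutions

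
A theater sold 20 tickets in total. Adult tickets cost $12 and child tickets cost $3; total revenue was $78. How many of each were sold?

adult tickets: 2, child tickets: 18

Let a = adult tickets, c = child tickets.
  a + c = 20
  12a + 3c = 78
From equation 1: a = 20 − c.
Substitute into equation 2 and solve: c = 18.
Then a = 2.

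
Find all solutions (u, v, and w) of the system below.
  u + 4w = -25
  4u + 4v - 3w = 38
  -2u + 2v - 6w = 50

Row-reduce the augmented matrix:
R2 ← R2 − 4·R1.
R3 ← R3 + 2·R1.
R2 ← R2 / (4).
R3 ← R3 − 2·R2.
R3 ← R3 / (23/2).
R1 ← R1 − 4·R3.
R2 ← R2 + 19/4·R3.
Reading off the reduced rows gives u = -1, v = 6, w = -6.

u = -1, v = 6, w = -6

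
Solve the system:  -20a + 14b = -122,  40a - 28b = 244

infinitely many solutions

Row-reduce:
R1 ← R1 / (-20).
R2 ← R2 − 40·R1.
Rank is 1 with 2 unknowns, leaving b free.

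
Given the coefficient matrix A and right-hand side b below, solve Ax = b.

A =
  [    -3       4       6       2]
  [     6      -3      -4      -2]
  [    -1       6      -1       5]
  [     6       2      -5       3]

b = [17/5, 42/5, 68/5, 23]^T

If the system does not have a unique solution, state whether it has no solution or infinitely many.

x_1 = 3, x_2 = 2, x_3 = 2/5, x_4 = 1

Row-reduce the augmented matrix:
R1 ← R1 / (-3).
R2 ← R2 − 6·R1.
R3 ← R3 + 1·R1.
R4 ← R4 − 6·R1.
R2 ← R2 / (5).
R1 ← R1 + 4/3·R2.
R3 ← R3 − 14/3·R2.
R4 ← R4 − 10·R2.
R3 ← R3 / (-157/15).
R1 ← R1 − 2/15·R3.
R2 ← R2 − 8/5·R3.
R4 ← R4 + 9·R3.
R4 ← R4 / (138/157).
R1 ← R1 + 16/157·R4.
R2 ← R2 − 122/157·R4.
R3 ← R3 + 37/157·R4.
Reading off the reduced rows gives x_1 = 3, x_2 = 2, x_3 = 2/5, x_4 = 1.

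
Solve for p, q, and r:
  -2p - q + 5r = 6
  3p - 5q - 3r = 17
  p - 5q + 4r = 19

p = -1, q = -4, r = 0

Row-reduce the augmented matrix:
R1 ← R1 / (-2).
R2 ← R2 − 3·R1.
R3 ← R3 − 1·R1.
R2 ← R2 / (-13/2).
R1 ← R1 − 1/2·R2.
R3 ← R3 + 11/2·R2.
R3 ← R3 / (35/13).
R1 ← R1 + 28/13·R3.
R2 ← R2 + 9/13·R3.
Reading off the reduced rows gives p = -1, q = -4, r = 0.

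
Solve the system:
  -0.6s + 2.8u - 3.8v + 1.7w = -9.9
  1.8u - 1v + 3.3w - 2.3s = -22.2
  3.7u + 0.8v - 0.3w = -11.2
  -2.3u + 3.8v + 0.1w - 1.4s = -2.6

Row-reduce the augmented matrix:
R1 ← R1 / (14/5).
R2 ← R2 − 9/5·R1.
R3 ← R3 − 37/10·R1.
R4 ← R4 + 23/10·R1.
R2 ← R2 / (101/70).
R1 ← R1 + 19/14·R2.
R3 ← R3 − 163/28·R2.
R4 ← R4 − 19/28·R2.
R3 ← R3 / (-5783/505).
R1 ← R1 − 271/101·R3.
R2 ← R2 − 309/202·R3.
R4 ← R4 − 463/1010·R3.
R4 ← R4 / (-150741/231320).
R1 ← R1 + 449/23132·R4.
R2 ← R2 + 8749/46264·R4.
R3 ← R3 + 17203/23132·R4.
Reading off the reduced rows gives u = -3, v = -2, w = -5, s = 1.

u = -3, v = -2, w = -5, s = 1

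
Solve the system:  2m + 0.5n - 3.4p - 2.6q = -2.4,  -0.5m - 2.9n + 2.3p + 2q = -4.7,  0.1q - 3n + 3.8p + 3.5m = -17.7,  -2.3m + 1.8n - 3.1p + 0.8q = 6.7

m = -6, n = 0, p = 1, q = -5

Row-reduce the augmented matrix:
R1 ← R1 / (2).
R2 ← R2 + 1/2·R1.
R3 ← R3 − 7/2·R1.
R4 ← R4 + 23/10·R1.
R2 ← R2 / (-111/40).
R1 ← R1 − 1/4·R2.
R3 ← R3 + 31/8·R2.
R4 ← R4 − 19/8·R2.
R3 ← R3 / (1715/222).
R1 ← R1 + 871/555·R3.
R2 ← R2 + 58/111·R3.
R4 ← R4 + 16009/2775·R3.
R4 ← R4 / (31548/30625).
R1 ← R1 + 26441/42875·R4.
R2 ← R2 + 2568/8575·R4.
R3 ← R3 − 3069/8575·R4.
Reading off the reduced rows gives m = -6, n = 0, p = 1, q = -5.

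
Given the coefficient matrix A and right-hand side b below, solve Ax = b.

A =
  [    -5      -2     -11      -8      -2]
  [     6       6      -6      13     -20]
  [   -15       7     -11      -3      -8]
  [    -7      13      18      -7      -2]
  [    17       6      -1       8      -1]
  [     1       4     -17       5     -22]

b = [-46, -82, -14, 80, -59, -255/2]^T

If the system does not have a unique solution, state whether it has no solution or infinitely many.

Row-reduce:
R1 ← R1 / (-5).
R2 ← R2 − 6·R1.
R3 ← R3 + 15·R1.
R4 ← R4 + 7·R1.
R5 ← R5 − 17·R1.
R6 ← R6 − 1·R1.
R2 ← R2 / (18/5).
R1 ← R1 − 2/5·R2.
R3 ← R3 − 13·R2.
R4 ← R4 − 79/5·R2.
R5 ← R5 + 4/5·R2.
R6 ← R6 − 18/5·R2.
R3 ← R3 / (274/3).
R1 ← R1 − 13/3·R3.
R2 ← R2 + 16/3·R3.
R4 ← R4 − 353/3·R3.
R5 ← R5 + 128/3·R3.
R4 ← R4 / (-36101/1644).
R1 ← R1 − 443/548·R4.
R2 ← R2 − 1195/822·R4.
R3 ← R3 − 157/1644·R4.
R5 ← R5 + 5906/411·R4.
R5 ← R5 / (928753/36101).
R1 ← R1 + 34184/36101·R5.
R2 ← R2 + 64354/36101·R5.
R3 ← R3 − 30786/36101·R5.
R4 ← R4 − 4148/36101·R5.
Row 6 reduces to 0 = 1/2, a contradiction. The system is inconsistent.

no solution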